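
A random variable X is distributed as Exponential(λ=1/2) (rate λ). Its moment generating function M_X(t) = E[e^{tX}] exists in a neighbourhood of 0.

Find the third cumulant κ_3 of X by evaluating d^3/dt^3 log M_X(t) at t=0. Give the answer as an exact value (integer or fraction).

M_X(t) = 1/(2*(1/2 - t))
K_X(t) = log M_X(t) = -log(1/2 - t) - log(2)
K^(3)(t) = -16/(8*t^3 - 12*t^2 + 6*t - 1)

κ_3 = K^(3)(0) = 16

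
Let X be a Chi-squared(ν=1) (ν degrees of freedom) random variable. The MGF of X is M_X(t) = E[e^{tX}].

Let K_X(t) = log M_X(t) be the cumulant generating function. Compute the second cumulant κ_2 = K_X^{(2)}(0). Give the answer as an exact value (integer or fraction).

κ_2 = d^2K/dt^2 |_{t=0} = 2

M_X(t) = 1/√(1 - 2*t)
K_X(t) = log M_X(t) = -log(1 - 2*t)/2
dK/dt = -1/(2*t - 1)
d^2K/dt^2 = 2/(4*t^2 - 4*t + 1)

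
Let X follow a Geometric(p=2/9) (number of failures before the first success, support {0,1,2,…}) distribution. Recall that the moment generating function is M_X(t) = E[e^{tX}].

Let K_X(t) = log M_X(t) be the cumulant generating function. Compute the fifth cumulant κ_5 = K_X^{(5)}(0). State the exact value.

κ_5 = D^5[K](0) = 23940

M_X(t) = 2/(9*(1 - 7*e^(t)/9))
K_X(t) = log M_X(t) = -log(1 - 7*e^(t)/9) - 2*log(3) + log(2)
D^5[K](t) = (-21609*e^(4*t) - 305613*e^(3*t) - 392931*e^(2*t) - 45927*e^(t))/(16807*e^(5*t) - 108045*e^(4*t) + 277830*e^(3*t) - 357210*e^(2*t) + 229635*e^(t) - 59049)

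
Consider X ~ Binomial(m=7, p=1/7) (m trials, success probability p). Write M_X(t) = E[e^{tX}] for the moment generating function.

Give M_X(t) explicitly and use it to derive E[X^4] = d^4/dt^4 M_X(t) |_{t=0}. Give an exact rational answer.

E[X^4] = M^(4)(0) = 3781/343

M_X(t) = (e^(t)/7 + 6/7)^7
M^(4)(t) = e^(7*t)/343 + 7776*e^(6*t)/117649 + 67500*e^(5*t)/117649 + 276480*e^(4*t)/117649 + 524880*e^(3*t)/117649 + 373248*e^(2*t)/117649 + 46656*e^(t)/117649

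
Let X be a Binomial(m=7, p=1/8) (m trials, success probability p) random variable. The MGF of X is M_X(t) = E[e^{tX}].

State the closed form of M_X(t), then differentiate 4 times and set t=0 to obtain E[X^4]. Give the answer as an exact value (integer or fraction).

E[X^4] = M′′′′(0) = 4165/512

M_X(t) = (e^(t)/8 + 7/8)^7
M′(t) = 7*e^(7*t)/2097152 + 147*e^(6*t)/1048576 + 5145*e^(5*t)/2097152 + 12005*e^(4*t)/524288 + 252105*e^(3*t)/2097152 + 352947*e^(2*t)/1048576 + 823543*e^(t)/2097152
M′′(t) = 49*e^(7*t)/2097152 + 441*e^(6*t)/524288 + 25725*e^(5*t)/2097152 + 12005*e^(4*t)/131072 + 756315*e^(3*t)/2097152 + 352947*e^(2*t)/524288 + 823543*e^(t)/2097152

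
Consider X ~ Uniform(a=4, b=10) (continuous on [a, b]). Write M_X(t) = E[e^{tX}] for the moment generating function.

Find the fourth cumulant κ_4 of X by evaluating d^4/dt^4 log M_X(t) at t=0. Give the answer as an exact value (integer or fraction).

κ_4 = D^4[K](0) = -54/5

M_X(t) = (e^(10*t) - e^(4*t))/(6*t)
K_X(t) = log M_X(t) = -log(t) + log(e^(10*t) - e^(4*t)) - log(6)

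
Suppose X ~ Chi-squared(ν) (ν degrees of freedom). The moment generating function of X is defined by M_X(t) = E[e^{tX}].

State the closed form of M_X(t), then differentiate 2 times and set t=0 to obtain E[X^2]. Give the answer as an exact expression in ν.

E[X^2] = d^2M/dt^2 |_{t=0} = ν*(ν + 2)

M_X(t) = (1 - 2*t)^(-ν/2)
dM/dt = -ν/(2*t*(1 - 2*t)^(ν/2) - (1 - 2*t)^(ν/2))
d^2M/dt^2 = (ν^2 + 2*ν)/(4*t^2*(1 - 2*t)^(ν/2) - 4*t*(1 - 2*t)^(ν/2) + (1 - 2*t)^(ν/2))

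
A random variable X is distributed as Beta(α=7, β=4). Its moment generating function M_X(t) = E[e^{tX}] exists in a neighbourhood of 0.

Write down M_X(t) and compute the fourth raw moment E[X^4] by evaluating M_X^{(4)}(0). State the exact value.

M_X(t) = ₁F₁(7; 11; t)
M′(t) = 7*₁F₁(8; 12; t)/11
M′′(t) = 14*₁F₁(9; 13; t)/33
M′′′(t) = 42*₁F₁(10; 14; t)/143
M′′′′(t) = 30*₁F₁(11; 15; t)/143

E[X^4] = M′′′′(0) = 30/143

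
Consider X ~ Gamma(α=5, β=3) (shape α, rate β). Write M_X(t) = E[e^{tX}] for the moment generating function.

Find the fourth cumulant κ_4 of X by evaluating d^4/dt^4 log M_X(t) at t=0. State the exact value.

M_X(t) = 243/(3 - t)^5
K_X(t) = log M_X(t) = -5*log(3 - t) + 5*log(3)
K^(4)(t) = 30/(t^4 - 12*t^3 + 54*t^2 - 108*t + 81)

κ_4 = K^(4)(0) = 10/27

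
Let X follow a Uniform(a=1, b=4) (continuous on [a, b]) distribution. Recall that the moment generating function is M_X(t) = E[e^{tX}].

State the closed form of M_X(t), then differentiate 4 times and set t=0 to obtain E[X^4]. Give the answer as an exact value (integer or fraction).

M_X(t) = (e^(4*t) - e^(t))/(3*t)
M^(4)(t) = (256*t^4*e^(4*t) - t^4*e^(t) - 256*t^3*e^(4*t) + 4*t^3*e^(t) + 192*t^2*e^(4*t) - 12*t^2*e^(t) - 96*t*e^(4*t) + 24*t*e^(t) + 24*e^(4*t) - 24*e^(t))/(3*t^5)

E[X^4] = M^(4)(0) = 341/5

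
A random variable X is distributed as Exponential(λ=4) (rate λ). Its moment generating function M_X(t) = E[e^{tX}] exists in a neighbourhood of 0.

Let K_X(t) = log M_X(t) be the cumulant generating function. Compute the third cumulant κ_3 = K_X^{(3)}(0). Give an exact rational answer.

κ_3 = d^3K/dt^3 |_{t=0} = 1/32

M_X(t) = 4/(4 - t)
K_X(t) = log M_X(t) = -log(4 - t) + 2*log(2)
dK/dt = -1/(t - 4)
d^2K/dt^2 = 1/(t^2 - 8*t + 16)
d^3K/dt^3 = -2/(t^3 - 12*t^2 + 48*t - 64)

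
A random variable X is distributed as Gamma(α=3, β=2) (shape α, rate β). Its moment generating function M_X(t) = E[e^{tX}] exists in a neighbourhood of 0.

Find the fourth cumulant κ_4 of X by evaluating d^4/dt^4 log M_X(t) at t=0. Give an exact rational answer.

κ_4 = K′′′′(0) = 9/8

M_X(t) = 8/(2 - t)^3
K_X(t) = log M_X(t) = -3*log(2 - t) + 3*log(2)
K′(t) = -3/(t - 2)
K′′(t) = 3/(t^2 - 4*t + 4)
K′′′(t) = -6/(t^3 - 6*t^2 + 12*t - 8)
K′′′′(t) = 18/(t^4 - 8*t^3 + 24*t^2 - 32*t + 16)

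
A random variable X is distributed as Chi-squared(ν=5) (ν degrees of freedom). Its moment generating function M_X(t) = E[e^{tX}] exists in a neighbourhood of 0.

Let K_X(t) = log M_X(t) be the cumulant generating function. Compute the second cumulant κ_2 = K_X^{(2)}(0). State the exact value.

κ_2 = K^(2)(0) = 10

M_X(t) = (1 - 2*t)^(-5/2)
K_X(t) = log M_X(t) = -5*log(1 - 2*t)/2
K^(2)(t) = 10/(4*t^2 - 4*t + 1)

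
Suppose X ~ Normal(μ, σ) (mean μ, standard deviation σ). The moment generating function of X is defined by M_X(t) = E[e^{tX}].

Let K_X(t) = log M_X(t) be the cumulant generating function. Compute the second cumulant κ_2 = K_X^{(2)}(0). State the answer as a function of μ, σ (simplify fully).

M_X(t) = e^(μ*t + σ^2*t^2/2)
K_X(t) = log M_X(t) = μ*t + σ^2*t^2/2
D^2[K](t) = σ^2

κ_2 = D^2[K](0) = σ^2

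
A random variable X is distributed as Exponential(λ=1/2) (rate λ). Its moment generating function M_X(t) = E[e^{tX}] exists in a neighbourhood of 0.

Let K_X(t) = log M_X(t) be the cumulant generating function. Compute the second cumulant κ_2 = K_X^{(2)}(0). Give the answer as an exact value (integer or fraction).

M_X(t) = 1/(2*(1/2 - t))
K_X(t) = log M_X(t) = -log(1/2 - t) - log(2)
dK/dt = -2/(2*t - 1)
d^2K/dt^2 = 4/(4*t^2 - 4*t + 1)

κ_2 = d^2K/dt^2 |_{t=0} = 4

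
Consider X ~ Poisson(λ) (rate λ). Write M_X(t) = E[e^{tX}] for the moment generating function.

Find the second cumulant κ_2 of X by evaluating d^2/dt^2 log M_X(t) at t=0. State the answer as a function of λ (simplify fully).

κ_2 = K′′(0) = λ

M_X(t) = e^(λ*(e^(t) - 1))
K_X(t) = log M_X(t) = λ*(e^(t) - 1)
K′(t) = λ*e^(t)
K′′(t) = λ*e^(t)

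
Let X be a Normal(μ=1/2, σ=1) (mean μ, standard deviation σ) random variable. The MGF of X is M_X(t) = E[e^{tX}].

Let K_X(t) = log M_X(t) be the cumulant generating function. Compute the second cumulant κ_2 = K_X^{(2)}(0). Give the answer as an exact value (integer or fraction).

M_X(t) = e^(t^2/2 + t/2)
K_X(t) = log M_X(t) = t^2/2 + t/2
K^(2)(t) = 1

κ_2 = K^(2)(0) = 1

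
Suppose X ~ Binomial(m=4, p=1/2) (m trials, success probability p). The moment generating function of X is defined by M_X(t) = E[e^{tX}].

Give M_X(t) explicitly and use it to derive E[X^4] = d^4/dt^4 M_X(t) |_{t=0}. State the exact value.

M_X(t) = (e^(t)/2 + 1/2)^4
M′(t) = e^(4*t)/4 + 3*e^(3*t)/4 + 3*e^(2*t)/4 + e^(t)/4
M′′(t) = e^(4*t) + 9*e^(3*t)/4 + 3*e^(2*t)/2 + e^(t)/4
M′′′(t) = 4*e^(4*t) + 27*e^(3*t)/4 + 3*e^(2*t) + e^(t)/4
M′′′′(t) = 16*e^(4*t) + 81*e^(3*t)/4 + 6*e^(2*t) + e^(t)/4

E[X^4] = M′′′′(0) = 85/2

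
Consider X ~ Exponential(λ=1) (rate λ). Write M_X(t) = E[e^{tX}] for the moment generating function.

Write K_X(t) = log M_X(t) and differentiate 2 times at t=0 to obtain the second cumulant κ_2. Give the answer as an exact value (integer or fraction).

κ_2 = d^2K/dt^2 |_{t=0} = 1

M_X(t) = 1/(1 - t)
K_X(t) = log M_X(t) = -log(1 - t)
dK/dt = -1/(t - 1)
d^2K/dt^2 = 1/(t^2 - 2*t + 1)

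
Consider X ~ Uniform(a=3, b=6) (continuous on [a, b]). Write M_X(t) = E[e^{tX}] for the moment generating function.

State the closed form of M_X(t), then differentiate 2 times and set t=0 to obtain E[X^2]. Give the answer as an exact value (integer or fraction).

M_X(t) = (e^(6*t) - e^(3*t))/(3*t)
dM/dt = (6*t*e^(6*t) - 3*t*e^(3*t) - e^(6*t) + e^(3*t))/(3*t^2)
d^2M/dt^2 = (36*t^2*e^(6*t) - 9*t^2*e^(3*t) - 12*t*e^(6*t) + 6*t*e^(3*t) + 2*e^(6*t) - 2*e^(3*t))/(3*t^3)

E[X^2] = d^2M/dt^2 |_{t=0} = 21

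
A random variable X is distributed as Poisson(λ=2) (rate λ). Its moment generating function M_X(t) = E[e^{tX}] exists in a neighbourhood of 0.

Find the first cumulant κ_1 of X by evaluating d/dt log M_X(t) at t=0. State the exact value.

κ_1 = K′(0) = 2

M_X(t) = e^(2*e^(t) - 2)
K_X(t) = log M_X(t) = 2*e^(t) - 2
K′(t) = 2*e^(t)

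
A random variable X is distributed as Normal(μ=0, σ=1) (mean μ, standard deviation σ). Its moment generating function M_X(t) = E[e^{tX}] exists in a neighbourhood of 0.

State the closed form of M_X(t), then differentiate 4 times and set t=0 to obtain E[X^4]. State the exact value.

M_X(t) = e^(t^2/2)
D^4[M](t) = t^4*e^(t^2/2) + 6*t^2*e^(t^2/2) + 3*e^(t^2/2)

E[X^4] = D^4[M](0) = 3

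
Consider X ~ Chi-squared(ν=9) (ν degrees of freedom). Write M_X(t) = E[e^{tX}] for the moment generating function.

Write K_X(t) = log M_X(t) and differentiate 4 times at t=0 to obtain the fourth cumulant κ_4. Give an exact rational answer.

M_X(t) = (1 - 2*t)^(-9/2)
K_X(t) = log M_X(t) = -9*log(1 - 2*t)/2
K′(t) = -9/(2*t - 1)
K′′(t) = 18/(4*t^2 - 4*t + 1)
K′′′(t) = -72/(8*t^3 - 12*t^2 + 6*t - 1)
K′′′′(t) = 432/(16*t^4 - 32*t^3 + 24*t^2 - 8*t + 1)

κ_4 = K′′′′(0) = 432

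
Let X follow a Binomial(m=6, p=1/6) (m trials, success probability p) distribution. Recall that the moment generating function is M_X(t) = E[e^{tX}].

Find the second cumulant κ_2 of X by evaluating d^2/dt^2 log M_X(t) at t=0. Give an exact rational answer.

M_X(t) = (e^(t)/6 + 5/6)^6
K_X(t) = log M_X(t) = 6*log(e^(t)/6 + 5/6)
dK/dt = 6*e^(t)/(e^(t) + 5)
d^2K/dt^2 = 30*e^(t)/(e^(2*t) + 10*e^(t) + 25)

κ_2 = d^2K/dt^2 |_{t=0} = 5/6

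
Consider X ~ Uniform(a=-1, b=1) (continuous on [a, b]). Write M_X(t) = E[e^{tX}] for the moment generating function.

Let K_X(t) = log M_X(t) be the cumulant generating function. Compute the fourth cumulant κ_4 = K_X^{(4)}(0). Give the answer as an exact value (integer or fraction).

M_X(t) = (e^(t) - e^(-t))/(2*t)
K_X(t) = log M_X(t) = -log(t) + log(e^(t) - e^(-t)) - log(2)

κ_4 = K^(4)(0) = -2/15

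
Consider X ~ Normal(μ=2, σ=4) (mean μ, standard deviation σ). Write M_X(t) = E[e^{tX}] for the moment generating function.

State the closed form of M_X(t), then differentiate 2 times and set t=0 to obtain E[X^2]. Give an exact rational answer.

M_X(t) = e^(8*t^2 + 2*t)
M′(t) = 16*t*e^(2*t)*e^(8*t^2) + 2*e^(2*t)*e^(8*t^2)
M′′(t) = 256*t^2*e^(2*t)*e^(8*t^2) + 64*t*e^(2*t)*e^(8*t^2) + 20*e^(2*t)*e^(8*t^2)

E[X^2] = M′′(0) = 20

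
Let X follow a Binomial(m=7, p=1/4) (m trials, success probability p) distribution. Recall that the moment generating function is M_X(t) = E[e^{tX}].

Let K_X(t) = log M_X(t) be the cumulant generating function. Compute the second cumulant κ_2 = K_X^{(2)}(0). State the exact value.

M_X(t) = (e^(t)/4 + 3/4)^7
K_X(t) = log M_X(t) = 7*log(e^(t)/4 + 3/4)
K^(2)(t) = 21*e^(t)/(e^(2*t) + 6*e^(t) + 9)

κ_2 = K^(2)(0) = 21/16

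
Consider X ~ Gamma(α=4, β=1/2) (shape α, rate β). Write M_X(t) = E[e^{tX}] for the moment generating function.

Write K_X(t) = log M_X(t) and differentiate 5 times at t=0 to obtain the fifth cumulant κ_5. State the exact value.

κ_5 = D^5[K](0) = 3072

M_X(t) = 1/(16*(1/2 - t)^4)
K_X(t) = log M_X(t) = -4*log(1/2 - t) - 4*log(2)
D^5[K](t) = -3072/(32*t^5 - 80*t^4 + 80*t^3 - 40*t^2 + 10*t - 1)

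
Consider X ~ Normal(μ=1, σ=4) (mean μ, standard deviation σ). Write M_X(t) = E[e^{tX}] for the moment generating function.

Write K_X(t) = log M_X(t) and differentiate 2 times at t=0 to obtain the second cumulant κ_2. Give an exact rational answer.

κ_2 = K′′(0) = 16

M_X(t) = e^(8*t^2 + t)
K_X(t) = log M_X(t) = 8*t^2 + t
K′(t) = 16*t + 1
K′′(t) = 16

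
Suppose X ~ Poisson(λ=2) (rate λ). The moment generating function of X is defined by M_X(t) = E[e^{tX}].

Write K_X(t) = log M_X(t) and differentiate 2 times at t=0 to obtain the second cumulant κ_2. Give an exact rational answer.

κ_2 = d^2K/dt^2 |_{t=0} = 2

M_X(t) = e^(2*e^(t) - 2)
K_X(t) = log M_X(t) = 2*e^(t) - 2
dK/dt = 2*e^(t)
d^2K/dt^2 = 2*e^(t)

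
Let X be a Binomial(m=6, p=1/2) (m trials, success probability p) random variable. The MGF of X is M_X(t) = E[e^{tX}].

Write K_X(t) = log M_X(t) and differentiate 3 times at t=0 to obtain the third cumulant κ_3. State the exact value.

M_X(t) = (e^(t)/2 + 1/2)^6
K_X(t) = log M_X(t) = 6*log(e^(t)/2 + 1/2)
K^(3)(t) = (-6*e^(2*t) + 6*e^(t))/(e^(3*t) + 3*e^(2*t) + 3*e^(t) + 1)

κ_3 = K^(3)(0) = 0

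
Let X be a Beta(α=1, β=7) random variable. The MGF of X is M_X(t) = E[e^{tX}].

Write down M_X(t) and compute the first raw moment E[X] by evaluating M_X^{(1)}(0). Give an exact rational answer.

M_X(t) = ₁F₁(1; 8; t)
M′(t) = ₁F₁(2; 9; t)/8

E[X] = M′(0) = 1/8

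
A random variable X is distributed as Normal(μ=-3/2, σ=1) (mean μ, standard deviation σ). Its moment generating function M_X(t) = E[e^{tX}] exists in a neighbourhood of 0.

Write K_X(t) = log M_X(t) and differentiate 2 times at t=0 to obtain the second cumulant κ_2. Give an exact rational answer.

M_X(t) = e^(t^2/2 - 3*t/2)
K_X(t) = log M_X(t) = t^2/2 - 3*t/2
dK/dt = t - 3/2
d^2K/dt^2 = 1

κ_2 = d^2K/dt^2 |_{t=0} = 1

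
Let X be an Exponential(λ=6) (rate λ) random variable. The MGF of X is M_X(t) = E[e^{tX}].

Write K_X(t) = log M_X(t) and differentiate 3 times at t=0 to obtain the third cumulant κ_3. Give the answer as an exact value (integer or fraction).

M_X(t) = 6/(6 - t)
K_X(t) = log M_X(t) = -log(6 - t) + log(6)
K^(3)(t) = -2/(t^3 - 18*t^2 + 108*t - 216)

κ_3 = K^(3)(0) = 1/108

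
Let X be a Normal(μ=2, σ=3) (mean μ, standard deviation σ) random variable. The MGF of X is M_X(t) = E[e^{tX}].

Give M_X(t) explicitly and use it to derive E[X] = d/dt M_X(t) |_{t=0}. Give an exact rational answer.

M_X(t) = e^(9*t^2/2 + 2*t)
dM/dt = 9*t*e^(2*t)*e^(9*t^2/2) + 2*e^(2*t)*e^(9*t^2/2)

E[X] = dM/dt |_{t=0} = 2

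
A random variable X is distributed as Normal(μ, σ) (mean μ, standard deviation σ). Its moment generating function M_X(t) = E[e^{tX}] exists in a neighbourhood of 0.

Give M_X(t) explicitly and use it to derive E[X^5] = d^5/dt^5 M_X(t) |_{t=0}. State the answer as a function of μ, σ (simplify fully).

E[X^5] = M′′′′′(0) = μ*(μ^4 + 10*μ^2*σ^2 + 15*σ^4)

M_X(t) = e^(μ*t + σ^2*t^2/2)
M′(t) = μ*e^(μ*t)*e^(σ^2*t^2/2) + σ^2*t*e^(μ*t)*e^(σ^2*t^2/2)
M′′(t) = μ^2*e^(μ*t)*e^(σ^2*t^2/2) + 2*μ*σ^2*t*e^(μ*t)*e^(σ^2*t^2/2) + σ^4*t^2*e^(μ*t)*e^(σ^2*t^2/2) + σ^2*e^(μ*t)*e^(σ^2*t^2/2)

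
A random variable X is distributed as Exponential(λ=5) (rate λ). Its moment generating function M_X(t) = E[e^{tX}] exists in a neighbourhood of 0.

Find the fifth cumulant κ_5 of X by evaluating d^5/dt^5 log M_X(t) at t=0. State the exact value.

M_X(t) = 5/(5 - t)
K_X(t) = log M_X(t) = -log(5 - t) + log(5)
dK/dt = -1/(t - 5)
d^2K/dt^2 = 1/(t^2 - 10*t + 25)
d^3K/dt^3 = -2/(t^3 - 15*t^2 + 75*t - 125)
d^4K/dt^4 = 6/(t^4 - 20*t^3 + 150*t^2 - 500*t + 625)
d^5K/dt^5 = -24/(t^5 - 25*t^4 + 250*t^3 - 1250*t^2 + 3125*t - 3125)

κ_5 = d^5K/dt^5 |_{t=0} = 24/3125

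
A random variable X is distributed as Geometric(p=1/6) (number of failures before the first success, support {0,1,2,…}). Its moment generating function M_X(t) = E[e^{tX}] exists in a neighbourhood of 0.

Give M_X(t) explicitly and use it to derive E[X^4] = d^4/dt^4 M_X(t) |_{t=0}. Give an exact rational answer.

M_X(t) = 1/(6*(1 - 5*e^(t)/6))
M^(4)(t) = (-625*e^(4*t) - 8250*e^(3*t) - 9900*e^(2*t) - 1080*e^(t))/(3125*e^(5*t) - 18750*e^(4*t) + 45000*e^(3*t) - 54000*e^(2*t) + 32400*e^(t) - 7776)

E[X^4] = M^(4)(0) = 19855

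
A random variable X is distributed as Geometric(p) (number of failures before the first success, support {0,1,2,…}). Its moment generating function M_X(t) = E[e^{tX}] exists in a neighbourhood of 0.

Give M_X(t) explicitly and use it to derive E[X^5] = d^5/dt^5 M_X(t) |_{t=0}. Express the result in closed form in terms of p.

E[X^5] = M^(5)(0) = -1 + 31/p - 180/p^2 + 390/p^3 - 360/p^4 + 120/p^5

M_X(t) = p/(-(1 - p)*e^(t) + 1)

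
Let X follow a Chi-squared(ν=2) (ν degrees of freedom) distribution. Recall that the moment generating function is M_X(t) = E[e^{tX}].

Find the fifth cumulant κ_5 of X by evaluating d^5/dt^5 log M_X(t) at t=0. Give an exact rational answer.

κ_5 = D^5[K](0) = 768

M_X(t) = 1/(1 - 2*t)
K_X(t) = log M_X(t) = -log(1 - 2*t)
D^5[K](t) = -768/(32*t^5 - 80*t^4 + 80*t^3 - 40*t^2 + 10*t - 1)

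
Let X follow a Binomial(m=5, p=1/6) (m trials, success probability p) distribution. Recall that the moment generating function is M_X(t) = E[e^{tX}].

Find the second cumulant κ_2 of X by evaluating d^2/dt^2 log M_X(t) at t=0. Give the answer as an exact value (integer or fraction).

M_X(t) = (e^(t)/6 + 5/6)^5
K_X(t) = log M_X(t) = 5*log(e^(t)/6 + 5/6)
K′(t) = 5*e^(t)/(e^(t) + 5)
K′′(t) = 25*e^(t)/(e^(2*t) + 10*e^(t) + 25)

κ_2 = K′′(0) = 25/36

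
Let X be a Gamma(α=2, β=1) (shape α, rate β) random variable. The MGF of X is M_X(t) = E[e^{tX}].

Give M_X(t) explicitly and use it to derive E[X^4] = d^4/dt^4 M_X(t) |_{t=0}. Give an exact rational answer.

E[X^4] = d^4M/dt^4 |_{t=0} = 120

M_X(t) = (1 - t)^(-2)
dM/dt = -2/(t^3 - 3*t^2 + 3*t - 1)
d^2M/dt^2 = 6/(t^4 - 4*t^3 + 6*t^2 - 4*t + 1)
d^3M/dt^3 = -24/(t^5 - 5*t^4 + 10*t^3 - 10*t^2 + 5*t - 1)
d^4M/dt^4 = 120/(t^6 - 6*t^5 + 15*t^4 - 20*t^3 + 15*t^2 - 6*t + 1)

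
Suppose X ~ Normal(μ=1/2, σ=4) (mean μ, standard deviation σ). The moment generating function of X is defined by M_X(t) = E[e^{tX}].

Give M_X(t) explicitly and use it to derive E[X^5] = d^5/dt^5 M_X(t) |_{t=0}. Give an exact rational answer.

E[X^5] = D^5[M](0) = 62081/32

M_X(t) = e^(8*t^2 + t/2)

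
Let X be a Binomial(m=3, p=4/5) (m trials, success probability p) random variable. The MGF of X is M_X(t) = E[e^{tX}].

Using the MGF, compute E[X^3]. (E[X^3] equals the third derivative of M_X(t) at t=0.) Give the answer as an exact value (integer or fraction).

M_X(t) = (4*e^(t)/5 + 1/5)^3
M^(3)(t) = 1728*e^(3*t)/125 + 384*e^(2*t)/125 + 12*e^(t)/125

E[X^3] = M^(3)(0) = 2124/125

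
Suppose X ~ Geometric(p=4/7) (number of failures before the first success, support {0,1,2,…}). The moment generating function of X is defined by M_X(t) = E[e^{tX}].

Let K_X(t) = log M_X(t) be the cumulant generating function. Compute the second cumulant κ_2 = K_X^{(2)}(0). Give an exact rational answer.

κ_2 = K′′(0) = 21/16

M_X(t) = 4/(7*(1 - 3*e^(t)/7))
K_X(t) = log M_X(t) = -log(1 - 3*e^(t)/7) - log(7) + 2*log(2)
K′(t) = -3*e^(t)/(3*e^(t) - 7)
K′′(t) = 21*e^(t)/(9*e^(2*t) - 42*e^(t) + 49)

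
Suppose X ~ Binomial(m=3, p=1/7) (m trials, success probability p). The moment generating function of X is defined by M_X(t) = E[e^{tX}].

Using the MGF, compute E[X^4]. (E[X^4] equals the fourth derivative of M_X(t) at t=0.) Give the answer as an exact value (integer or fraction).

M_X(t) = (e^(t)/7 + 6/7)^3
D^4[M](t) = 81*e^(3*t)/343 + 288*e^(2*t)/343 + 108*e^(t)/343

E[X^4] = D^4[M](0) = 477/343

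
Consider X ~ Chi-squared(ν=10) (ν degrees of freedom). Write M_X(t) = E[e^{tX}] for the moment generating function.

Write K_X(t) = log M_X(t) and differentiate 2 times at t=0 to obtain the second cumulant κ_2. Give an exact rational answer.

κ_2 = d^2K/dt^2 |_{t=0} = 20

M_X(t) = (1 - 2*t)^(-5)
K_X(t) = log M_X(t) = -5*log(1 - 2*t)
dK/dt = -10/(2*t - 1)
d^2K/dt^2 = 20/(4*t^2 - 4*t + 1)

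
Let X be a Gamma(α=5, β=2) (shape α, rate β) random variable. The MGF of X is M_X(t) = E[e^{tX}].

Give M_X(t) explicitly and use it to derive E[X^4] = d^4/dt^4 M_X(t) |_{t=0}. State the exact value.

M_X(t) = 32/(2 - t)^5
M′(t) = 160/(t^6 - 12*t^5 + 60*t^4 - 160*t^3 + 240*t^2 - 192*t + 64)
M′′(t) = -960/(t^7 - 14*t^6 + 84*t^5 - 280*t^4 + 560*t^3 - 672*t^2 + 448*t - 128)
M′′′(t) = 6720/(t^8 - 16*t^7 + 112*t^6 - 448*t^5 + 1120*t^4 - 1792*t^3 + 1792*t^2 - 1024*t + 256)
M′′′′(t) = -53760/(t^9 - 18*t^8 + 144*t^7 - 672*t^6 + 2016*t^5 - 4032*t^4 + 5376*t^3 - 4608*t^2 + 2304*t - 512)

E[X^4] = M′′′′(0) = 105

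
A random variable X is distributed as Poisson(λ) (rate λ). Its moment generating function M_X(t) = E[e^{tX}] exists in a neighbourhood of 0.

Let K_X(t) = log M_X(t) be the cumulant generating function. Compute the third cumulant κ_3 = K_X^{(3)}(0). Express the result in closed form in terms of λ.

κ_3 = K′′′(0) = λ

M_X(t) = e^(λ*(e^(t) - 1))
K_X(t) = log M_X(t) = λ*(e^(t) - 1)
K′(t) = λ*e^(t)
K′′(t) = λ*e^(t)
K′′′(t) = λ*e^(t)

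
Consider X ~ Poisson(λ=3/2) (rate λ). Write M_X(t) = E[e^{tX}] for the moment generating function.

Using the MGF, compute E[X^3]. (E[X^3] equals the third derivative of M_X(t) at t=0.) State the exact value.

M_X(t) = e^(3*e^(t)/2 - 3/2)
M′(t) = 3*e^(-3/2)*e^(t)*e^(3*e^(t)/2)/2
M′′(t) = (9*e^(2*t)*e^(3*e^(t)/2) + 6*e^(t)*e^(3*e^(t)/2))*e^(-3/2)/4
M′′′(t) = (27*e^(3*t)*e^(3*e^(t)/2) + 54*e^(2*t)*e^(3*e^(t)/2) + 12*e^(t)*e^(3*e^(t)/2))*e^(-3/2)/8

E[X^3] = M′′′(0) = 93/8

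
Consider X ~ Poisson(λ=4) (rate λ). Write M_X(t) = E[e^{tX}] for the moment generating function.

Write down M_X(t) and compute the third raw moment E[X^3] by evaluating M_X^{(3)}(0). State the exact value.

E[X^3] = M^(3)(0) = 116

M_X(t) = e^(4*e^(t) - 4)
M^(3)(t) = (64*e^(3*t)*e^(4*e^(t)) + 48*e^(2*t)*e^(4*e^(t)) + 4*e^(t)*e^(4*e^(t)))*e^(-4)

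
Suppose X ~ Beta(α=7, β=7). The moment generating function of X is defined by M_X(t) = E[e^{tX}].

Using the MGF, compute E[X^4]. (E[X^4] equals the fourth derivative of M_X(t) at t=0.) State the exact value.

M_X(t) = ₁F₁(7; 14; t)
M′(t) = ₁F₁(8; 15; t)/2
M′′(t) = 4*₁F₁(9; 16; t)/15
M′′′(t) = 3*₁F₁(10; 17; t)/20
M′′′′(t) = 3*₁F₁(11; 18; t)/34

E[X^4] = M′′′′(0) = 3/34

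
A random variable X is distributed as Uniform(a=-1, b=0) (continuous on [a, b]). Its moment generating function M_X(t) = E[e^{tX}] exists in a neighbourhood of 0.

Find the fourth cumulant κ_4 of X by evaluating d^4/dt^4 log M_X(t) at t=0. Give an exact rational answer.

M_X(t) = (1 - e^(-t))/t
K_X(t) = log M_X(t) = -log(t) + log(1 - e^(-t))
K′(t) = (t - e^(t) + 1)/(t*e^(t) - t)
K′′(t) = (-t^2*e^(t) + e^(2*t) - 2*e^(t) + 1)/(t^2*e^(2*t) - 2*t^2*e^(t) + t^2)
K′′′(t) = (t^3*e^(2*t) + t^3*e^(t) - 2*e^(3*t) + 6*e^(2*t) - 6*e^(t) + 2)/(t^3*e^(3*t) - 3*t^3*e^(2*t) + 3*t^3*e^(t) - t^3)

κ_4 = K′′′′(0) = -1/120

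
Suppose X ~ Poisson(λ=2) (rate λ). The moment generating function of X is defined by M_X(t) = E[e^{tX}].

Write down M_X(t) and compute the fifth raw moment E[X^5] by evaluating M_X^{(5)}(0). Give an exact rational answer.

M_X(t) = e^(2*e^(t) - 2)
M′(t) = 2*e^(-2)*e^(t)*e^(2*e^(t))
M′′(t) = (4*e^(2*t)*e^(2*e^(t)) + 2*e^(t)*e^(2*e^(t)))*e^(-2)
M′′′(t) = (8*e^(3*t)*e^(2*e^(t)) + 12*e^(2*t)*e^(2*e^(t)) + 2*e^(t)*e^(2*e^(t)))*e^(-2)
M′′′′(t) = (16*e^(4*t)*e^(2*e^(t)) + 48*e^(3*t)*e^(2*e^(t)) + 28*e^(2*t)*e^(2*e^(t)) + 2*e^(t)*e^(2*e^(t)))*e^(-2)
M′′′′′(t) = (32*e^(5*t)*e^(2*e^(t)) + 160*e^(4*t)*e^(2*e^(t)) + 200*e^(3*t)*e^(2*e^(t)) + 60*e^(2*t)*e^(2*e^(t)) + 2*e^(t)*e^(2*e^(t)))*e^(-2)

E[X^5] = M′′′′′(0) = 454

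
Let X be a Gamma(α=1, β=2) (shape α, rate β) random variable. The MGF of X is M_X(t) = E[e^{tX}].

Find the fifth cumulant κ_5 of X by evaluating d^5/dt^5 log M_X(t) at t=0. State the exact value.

M_X(t) = 2/(2 - t)
K_X(t) = log M_X(t) = -log(2 - t) + log(2)
dK/dt = -1/(t - 2)
d^2K/dt^2 = 1/(t^2 - 4*t + 4)
d^3K/dt^3 = -2/(t^3 - 6*t^2 + 12*t - 8)
d^4K/dt^4 = 6/(t^4 - 8*t^3 + 24*t^2 - 32*t + 16)
d^5K/dt^5 = -24/(t^5 - 10*t^4 + 40*t^3 - 80*t^2 + 80*t - 32)

κ_5 = d^5K/dt^5 |_{t=0} = 3/4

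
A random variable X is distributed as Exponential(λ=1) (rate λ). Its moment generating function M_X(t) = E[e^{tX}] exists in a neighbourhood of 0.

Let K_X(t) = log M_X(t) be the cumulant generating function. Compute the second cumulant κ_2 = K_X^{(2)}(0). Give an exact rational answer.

κ_2 = d^2K/dt^2 |_{t=0} = 1

M_X(t) = 1/(1 - t)
K_X(t) = log M_X(t) = -log(1 - t)
dK/dt = -1/(t - 1)
d^2K/dt^2 = 1/(t^2 - 2*t + 1)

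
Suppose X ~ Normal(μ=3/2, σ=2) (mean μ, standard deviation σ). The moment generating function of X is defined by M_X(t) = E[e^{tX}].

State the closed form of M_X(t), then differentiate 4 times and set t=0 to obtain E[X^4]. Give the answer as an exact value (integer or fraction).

M_X(t) = e^(2*t^2 + 3*t/2)
dM/dt = 4*t*e^(3*t/2)*e^(2*t^2) + 3*e^(3*t/2)*e^(2*t^2)/2
d^2M/dt^2 = 16*t^2*e^(3*t/2)*e^(2*t^2) + 12*t*e^(3*t/2)*e^(2*t^2) + 25*e^(3*t/2)*e^(2*t^2)/4
d^3M/dt^3 = 64*t^3*e^(3*t/2)*e^(2*t^2) + 72*t^2*e^(3*t/2)*e^(2*t^2) + 75*t*e^(3*t/2)*e^(2*t^2) + 171*e^(3*t/2)*e^(2*t^2)/8
d^4M/dt^4 = 256*t^4*e^(3*t/2)*e^(2*t^2) + 384*t^3*e^(3*t/2)*e^(2*t^2) + 600*t^2*e^(3*t/2)*e^(2*t^2) + 342*t*e^(3*t/2)*e^(2*t^2) + 1713*e^(3*t/2)*e^(2*t^2)/16

E[X^4] = d^4M/dt^4 |_{t=0} = 1713/16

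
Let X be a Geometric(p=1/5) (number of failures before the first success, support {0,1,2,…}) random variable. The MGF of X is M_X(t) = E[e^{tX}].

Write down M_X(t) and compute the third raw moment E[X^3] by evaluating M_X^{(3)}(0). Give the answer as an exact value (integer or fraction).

M_X(t) = 1/(5*(1 - 4*e^(t)/5))
D^3[M](t) = (64*e^(3*t) + 320*e^(2*t) + 100*e^(t))/(256*e^(4*t) - 1280*e^(3*t) + 2400*e^(2*t) - 2000*e^(t) + 625)

E[X^3] = D^3[M](0) = 484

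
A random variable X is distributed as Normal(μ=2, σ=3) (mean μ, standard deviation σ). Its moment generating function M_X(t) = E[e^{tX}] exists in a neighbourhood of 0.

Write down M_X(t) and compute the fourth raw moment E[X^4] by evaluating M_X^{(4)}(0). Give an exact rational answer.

M_X(t) = e^(9*t^2/2 + 2*t)
M^(4)(t) = 6561*t^4*e^(2*t)*e^(9*t^2/2) + 5832*t^3*e^(2*t)*e^(9*t^2/2) + 6318*t^2*e^(2*t)*e^(9*t^2/2) + 2232*t*e^(2*t)*e^(9*t^2/2) + 475*e^(2*t)*e^(9*t^2/2)

E[X^4] = M^(4)(0) = 475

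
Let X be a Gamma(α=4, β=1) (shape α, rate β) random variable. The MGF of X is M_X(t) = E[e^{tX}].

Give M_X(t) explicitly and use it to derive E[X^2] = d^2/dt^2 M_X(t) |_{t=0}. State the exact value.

E[X^2] = d^2M/dt^2 |_{t=0} = 20

M_X(t) = (1 - t)^(-4)
dM/dt = -4/(t^5 - 5*t^4 + 10*t^3 - 10*t^2 + 5*t - 1)
d^2M/dt^2 = 20/(t^6 - 6*t^5 + 15*t^4 - 20*t^3 + 15*t^2 - 6*t + 1)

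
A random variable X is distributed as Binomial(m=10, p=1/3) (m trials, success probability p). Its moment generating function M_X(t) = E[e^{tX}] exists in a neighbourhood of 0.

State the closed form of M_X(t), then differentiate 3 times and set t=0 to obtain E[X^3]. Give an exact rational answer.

M_X(t) = (e^(t)/3 + 2/3)^10

E[X^3] = M^(3)(0) = 60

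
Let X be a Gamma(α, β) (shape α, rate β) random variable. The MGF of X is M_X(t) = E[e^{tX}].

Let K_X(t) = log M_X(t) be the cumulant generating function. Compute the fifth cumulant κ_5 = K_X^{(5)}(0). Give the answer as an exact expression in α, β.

κ_5 = D^5[K](0) = 24*α/β^5

M_X(t) = (β/(β - t))^α
K_X(t) = log M_X(t) = α*(log(β) - log(β - t))
D^5[K](t) = -24*α/(-β^5 + 5*β^4*t - 10*β^3*t^2 + 10*β^2*t^3 - 5*β*t^4 + t^5)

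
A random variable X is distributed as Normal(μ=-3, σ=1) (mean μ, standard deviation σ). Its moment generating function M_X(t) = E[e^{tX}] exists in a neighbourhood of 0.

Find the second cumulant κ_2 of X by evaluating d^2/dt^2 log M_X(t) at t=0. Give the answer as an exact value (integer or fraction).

κ_2 = K′′(0) = 1

M_X(t) = e^(t^2/2 - 3*t)
K_X(t) = log M_X(t) = t^2/2 - 3*t
K′(t) = t - 3
K′′(t) = 1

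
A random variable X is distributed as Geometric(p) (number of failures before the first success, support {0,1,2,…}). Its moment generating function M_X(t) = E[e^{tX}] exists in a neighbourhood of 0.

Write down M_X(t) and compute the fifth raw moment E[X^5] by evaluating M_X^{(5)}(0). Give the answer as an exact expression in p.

E[X^5] = D^5[M](0) = -1 + 31/p - 180/p^2 + 390/p^3 - 360/p^4 + 120/p^5

M_X(t) = p/(-(1 - p)*e^(t) + 1)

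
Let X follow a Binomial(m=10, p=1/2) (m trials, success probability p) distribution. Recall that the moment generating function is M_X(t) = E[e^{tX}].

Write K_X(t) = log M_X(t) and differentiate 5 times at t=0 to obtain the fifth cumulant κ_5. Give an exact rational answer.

M_X(t) = (e^(t)/2 + 1/2)^10
K_X(t) = log M_X(t) = 10*log(e^(t)/2 + 1/2)
dK/dt = 10*e^(t)/(e^(t) + 1)
d^2K/dt^2 = 10*e^(t)/(e^(2*t) + 2*e^(t) + 1)
d^3K/dt^3 = (-10*e^(2*t) + 10*e^(t))/(e^(3*t) + 3*e^(2*t) + 3*e^(t) + 1)
d^4K/dt^4 = (10*e^(3*t) - 40*e^(2*t) + 10*e^(t))/(e^(4*t) + 4*e^(3*t) + 6*e^(2*t) + 4*e^(t) + 1)
d^5K/dt^5 = (-10*e^(4*t) + 110*e^(3*t) - 110*e^(2*t) + 10*e^(t))/(e^(5*t) + 5*e^(4*t) + 10*e^(3*t) + 10*e^(2*t) + 5*e^(t) + 1)

κ_5 = d^5K/dt^5 |_{t=0} = 0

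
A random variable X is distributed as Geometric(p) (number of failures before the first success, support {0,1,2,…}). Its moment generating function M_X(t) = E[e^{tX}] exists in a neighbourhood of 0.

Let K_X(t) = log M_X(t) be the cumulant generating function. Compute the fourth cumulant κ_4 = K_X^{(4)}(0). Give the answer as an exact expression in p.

M_X(t) = p/(-(1 - p)*e^(t) + 1)
K_X(t) = log M_X(t) = log(p) - log(-(1 - p)*e^(t) + 1)

κ_4 = D^4[K](0) = (-p^3 + 7*p^2 - 12*p + 6)/p^4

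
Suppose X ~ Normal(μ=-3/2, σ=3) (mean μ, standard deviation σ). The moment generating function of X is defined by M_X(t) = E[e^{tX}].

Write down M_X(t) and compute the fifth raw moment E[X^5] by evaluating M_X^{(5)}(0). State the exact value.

E[X^5] = d^5M/dt^5 |_{t=0} = -68283/32

M_X(t) = e^(9*t^2/2 - 3*t/2)
dM/dt = 9*t*e^(-3*t/2)*e^(9*t^2/2) - 3*e^(-3*t/2)*e^(9*t^2/2)/2
d^2M/dt^2 = (324*t^2*e^(9*t^2/2) - 108*t*e^(9*t^2/2) + 45*e^(9*t^2/2))*e^(-3*t/2)/4
d^3M/dt^3 = (5832*t^3*e^(9*t^2/2) - 2916*t^2*e^(9*t^2/2) + 2430*t*e^(9*t^2/2) - 351*e^(9*t^2/2))*e^(-3*t/2)/8
d^4M/dt^4 = (104976*t^4*e^(9*t^2/2) - 69984*t^3*e^(9*t^2/2) + 87480*t^2*e^(9*t^2/2) - 25272*t*e^(9*t^2/2) + 5913*e^(9*t^2/2))*e^(-3*t/2)/16
d^5M/dt^5 = (1889568*t^5*e^(9*t^2/2) - 1574640*t^4*e^(9*t^2/2) + 2624400*t^3*e^(9*t^2/2) - 1137240*t^2*e^(9*t^2/2) + 532170*t*e^(9*t^2/2) - 68283*e^(9*t^2/2))*e^(-3*t/2)/32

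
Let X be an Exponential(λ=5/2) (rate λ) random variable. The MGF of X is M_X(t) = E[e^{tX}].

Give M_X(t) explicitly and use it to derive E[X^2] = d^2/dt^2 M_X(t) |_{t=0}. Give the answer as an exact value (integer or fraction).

E[X^2] = d^2M/dt^2 |_{t=0} = 8/25

M_X(t) = 5/(2*(5/2 - t))
dM/dt = 10/(4*t^2 - 20*t + 25)
d^2M/dt^2 = -40/(8*t^3 - 60*t^2 + 150*t - 125)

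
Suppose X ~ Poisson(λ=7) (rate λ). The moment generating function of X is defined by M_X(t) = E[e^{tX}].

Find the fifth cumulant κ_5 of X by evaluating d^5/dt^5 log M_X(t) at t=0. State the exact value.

M_X(t) = e^(7*e^(t) - 7)
K_X(t) = log M_X(t) = 7*e^(t) - 7
K^(5)(t) = 7*e^(t)

κ_5 = K^(5)(0) = 7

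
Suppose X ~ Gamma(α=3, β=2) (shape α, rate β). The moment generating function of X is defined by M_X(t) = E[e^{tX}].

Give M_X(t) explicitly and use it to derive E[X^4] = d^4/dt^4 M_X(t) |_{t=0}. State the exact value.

M_X(t) = 8/(2 - t)^3
dM/dt = 24/(t^4 - 8*t^3 + 24*t^2 - 32*t + 16)
d^2M/dt^2 = -96/(t^5 - 10*t^4 + 40*t^3 - 80*t^2 + 80*t - 32)
d^3M/dt^3 = 480/(t^6 - 12*t^5 + 60*t^4 - 160*t^3 + 240*t^2 - 192*t + 64)
d^4M/dt^4 = -2880/(t^7 - 14*t^6 + 84*t^5 - 280*t^4 + 560*t^3 - 672*t^2 + 448*t - 128)

E[X^4] = d^4M/dt^4 |_{t=0} = 45/2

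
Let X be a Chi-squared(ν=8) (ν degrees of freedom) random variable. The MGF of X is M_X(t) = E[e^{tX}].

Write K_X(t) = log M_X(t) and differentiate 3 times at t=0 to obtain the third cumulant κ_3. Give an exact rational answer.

κ_3 = d^3K/dt^3 |_{t=0} = 64

M_X(t) = (1 - 2*t)^(-4)
K_X(t) = log M_X(t) = -4*log(1 - 2*t)
dK/dt = -8/(2*t - 1)
d^2K/dt^2 = 16/(4*t^2 - 4*t + 1)
d^3K/dt^3 = -64/(8*t^3 - 12*t^2 + 6*t - 1)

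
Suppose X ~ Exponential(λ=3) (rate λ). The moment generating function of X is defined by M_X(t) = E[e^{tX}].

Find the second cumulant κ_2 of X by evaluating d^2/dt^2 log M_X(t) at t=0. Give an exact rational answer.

M_X(t) = 3/(3 - t)
K_X(t) = log M_X(t) = -log(3 - t) + log(3)
D^2[K](t) = 1/(t^2 - 6*t + 9)

κ_2 = D^2[K](0) = 1/9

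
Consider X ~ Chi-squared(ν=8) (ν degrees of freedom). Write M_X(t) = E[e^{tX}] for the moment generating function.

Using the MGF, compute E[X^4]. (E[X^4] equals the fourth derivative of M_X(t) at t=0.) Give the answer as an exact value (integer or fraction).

M_X(t) = (1 - 2*t)^(-4)
dM/dt = -8/(32*t^5 - 80*t^4 + 80*t^3 - 40*t^2 + 10*t - 1)
d^2M/dt^2 = 80/(64*t^6 - 192*t^5 + 240*t^4 - 160*t^3 + 60*t^2 - 12*t + 1)
d^3M/dt^3 = -960/(128*t^7 - 448*t^6 + 672*t^5 - 560*t^4 + 280*t^3 - 84*t^2 + 14*t - 1)
d^4M/dt^4 = 13440/(256*t^8 - 1024*t^7 + 1792*t^6 - 1792*t^5 + 1120*t^4 - 448*t^3 + 112*t^2 - 16*t + 1)

E[X^4] = d^4M/dt^4 |_{t=0} = 13440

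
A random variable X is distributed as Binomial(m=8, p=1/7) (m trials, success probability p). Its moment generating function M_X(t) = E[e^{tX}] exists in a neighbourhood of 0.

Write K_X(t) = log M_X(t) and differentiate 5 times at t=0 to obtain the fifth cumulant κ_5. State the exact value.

κ_5 = d^5K/dt^5 |_{t=0} = -5520/16807

M_X(t) = (e^(t)/7 + 6/7)^8
K_X(t) = log M_X(t) = 8*log(e^(t)/7 + 6/7)
dK/dt = 8*e^(t)/(e^(t) + 6)
d^2K/dt^2 = 48*e^(t)/(e^(2*t) + 12*e^(t) + 36)
d^3K/dt^3 = (-48*e^(2*t) + 288*e^(t))/(e^(3*t) + 18*e^(2*t) + 108*e^(t) + 216)
d^4K/dt^4 = (48*e^(3*t) - 1152*e^(2*t) + 1728*e^(t))/(e^(4*t) + 24*e^(3*t) + 216*e^(2*t) + 864*e^(t) + 1296)
d^5K/dt^5 = (-48*e^(4*t) + 3168*e^(3*t) - 19008*e^(2*t) + 10368*e^(t))/(e^(5*t) + 30*e^(4*t) + 360*e^(3*t) + 2160*e^(2*t) + 6480*e^(t) + 7776)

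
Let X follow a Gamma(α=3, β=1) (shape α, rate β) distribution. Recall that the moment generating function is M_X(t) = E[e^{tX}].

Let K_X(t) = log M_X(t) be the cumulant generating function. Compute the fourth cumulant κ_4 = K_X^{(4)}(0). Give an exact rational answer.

κ_4 = D^4[K](0) = 18

M_X(t) = (1 - t)^(-3)
K_X(t) = log M_X(t) = -3*log(1 - t)
D^4[K](t) = 18/(t^4 - 4*t^3 + 6*t^2 - 4*t + 1)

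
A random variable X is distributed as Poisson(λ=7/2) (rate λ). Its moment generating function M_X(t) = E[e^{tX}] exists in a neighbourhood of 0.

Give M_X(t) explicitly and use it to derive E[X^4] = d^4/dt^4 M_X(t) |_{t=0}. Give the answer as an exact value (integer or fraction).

E[X^4] = M^(4)(0) = 7945/16

M_X(t) = e^(7*e^(t)/2 - 7/2)
M^(4)(t) = (2401*e^(4*t)*e^(7*e^(t)/2) + 4116*e^(3*t)*e^(7*e^(t)/2) + 1372*e^(2*t)*e^(7*e^(t)/2) + 56*e^(t)*e^(7*e^(t)/2))*e^(-7/2)/16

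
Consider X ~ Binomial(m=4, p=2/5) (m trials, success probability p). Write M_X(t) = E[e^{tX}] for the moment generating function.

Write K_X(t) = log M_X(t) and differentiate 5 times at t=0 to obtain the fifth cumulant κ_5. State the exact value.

M_X(t) = (2*e^(t)/5 + 3/5)^4
K_X(t) = log M_X(t) = 4*log(2*e^(t)/5 + 3/5)
K^(5)(t) = (-192*e^(4*t) + 3168*e^(3*t) - 4752*e^(2*t) + 648*e^(t))/(32*e^(5*t) + 240*e^(4*t) + 720*e^(3*t) + 1080*e^(2*t) + 810*e^(t) + 243)

κ_5 = K^(5)(0) = -1128/3125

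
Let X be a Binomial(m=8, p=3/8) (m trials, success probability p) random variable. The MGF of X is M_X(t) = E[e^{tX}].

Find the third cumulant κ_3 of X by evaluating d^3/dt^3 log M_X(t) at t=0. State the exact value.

M_X(t) = (3*e^(t)/8 + 5/8)^8
K_X(t) = log M_X(t) = 8*log(3*e^(t)/8 + 5/8)
K^(3)(t) = (-360*e^(2*t) + 600*e^(t))/(27*e^(3*t) + 135*e^(2*t) + 225*e^(t) + 125)

κ_3 = K^(3)(0) = 15/32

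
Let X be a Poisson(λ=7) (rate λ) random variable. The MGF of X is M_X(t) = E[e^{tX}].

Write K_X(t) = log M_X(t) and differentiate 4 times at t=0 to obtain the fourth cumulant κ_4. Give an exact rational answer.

κ_4 = K′′′′(0) = 7

M_X(t) = e^(7*e^(t) - 7)
K_X(t) = log M_X(t) = 7*e^(t) - 7
K′(t) = 7*e^(t)
K′′(t) = 7*e^(t)
K′′′(t) = 7*e^(t)
K′′′′(t) = 7*e^(t)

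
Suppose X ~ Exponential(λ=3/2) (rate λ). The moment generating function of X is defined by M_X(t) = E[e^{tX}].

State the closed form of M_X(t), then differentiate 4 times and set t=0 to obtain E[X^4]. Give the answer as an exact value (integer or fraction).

M_X(t) = 3/(2*(3/2 - t))
dM/dt = 6/(4*t^2 - 12*t + 9)
d^2M/dt^2 = -24/(8*t^3 - 36*t^2 + 54*t - 27)
d^3M/dt^3 = 144/(16*t^4 - 96*t^3 + 216*t^2 - 216*t + 81)
d^4M/dt^4 = -1152/(32*t^5 - 240*t^4 + 720*t^3 - 1080*t^2 + 810*t - 243)

E[X^4] = d^4M/dt^4 |_{t=0} = 128/27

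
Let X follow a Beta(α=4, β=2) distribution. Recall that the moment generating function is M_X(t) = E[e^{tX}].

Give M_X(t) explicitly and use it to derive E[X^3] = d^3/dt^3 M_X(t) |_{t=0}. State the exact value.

E[X^3] = D^3[M](0) = 5/14

M_X(t) = ₁F₁(4; 6; t)
D^3[M](t) = 5*₁F₁(7; 9; t)/14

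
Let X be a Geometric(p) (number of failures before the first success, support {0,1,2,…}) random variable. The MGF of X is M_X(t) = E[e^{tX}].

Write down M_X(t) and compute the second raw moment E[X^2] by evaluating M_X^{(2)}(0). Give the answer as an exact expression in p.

E[X^2] = d^2M/dt^2 |_{t=0} = 1 - 3/p + 2/p^2

M_X(t) = p/(-(1 - p)*e^(t) + 1)
dM/dt = (-p^2*e^(t) + p*e^(t))/(p^2*e^(2*t) - 2*p*e^(2*t) + 2*p*e^(t) + e^(2*t) - 2*e^(t) + 1)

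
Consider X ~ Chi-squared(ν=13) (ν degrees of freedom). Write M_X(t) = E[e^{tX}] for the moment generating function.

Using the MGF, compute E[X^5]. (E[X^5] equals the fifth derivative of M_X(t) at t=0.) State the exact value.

E[X^5] = M′′′′′(0) = 1322685

M_X(t) = (1 - 2*t)^(-13/2)
M′(t) = -13/(128*t^7*√(1 - 2*t) - 448*t^6*√(1 - 2*t) + 672*t^5*√(1 - 2*t) - 560*t^4*√(1 - 2*t) + 280*t^3*√(1 - 2*t) - 84*t^2*√(1 - 2*t) + 14*t*√(1 - 2*t) - √(1 - 2*t))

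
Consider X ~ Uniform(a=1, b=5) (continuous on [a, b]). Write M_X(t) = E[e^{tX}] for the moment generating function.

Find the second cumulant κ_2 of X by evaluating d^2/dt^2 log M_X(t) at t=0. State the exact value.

M_X(t) = (e^(5*t) - e^(t))/(4*t)
K_X(t) = log M_X(t) = -log(t) + log(e^(5*t) - e^(t)) - 2*log(2)
D^2[K](t) = (-16*t^2*e^(4*t) + e^(8*t) - 2*e^(4*t) + 1)/(t^2*e^(8*t) - 2*t^2*e^(4*t) + t^2)

κ_2 = D^2[K](0) = 4/3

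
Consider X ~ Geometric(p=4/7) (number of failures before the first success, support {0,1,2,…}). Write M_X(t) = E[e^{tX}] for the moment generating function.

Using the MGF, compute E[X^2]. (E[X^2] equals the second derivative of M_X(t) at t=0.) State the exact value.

M_X(t) = 4/(7*(1 - 3*e^(t)/7))
dM/dt = 12*e^(t)/(9*e^(2*t) - 42*e^(t) + 49)
d^2M/dt^2 = (-36*e^(2*t) - 84*e^(t))/(27*e^(3*t) - 189*e^(2*t) + 441*e^(t) - 343)

E[X^2] = d^2M/dt^2 |_{t=0} = 15/8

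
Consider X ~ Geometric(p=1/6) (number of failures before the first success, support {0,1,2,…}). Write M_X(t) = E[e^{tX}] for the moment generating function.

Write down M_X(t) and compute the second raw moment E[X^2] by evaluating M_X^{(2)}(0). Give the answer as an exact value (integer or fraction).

M_X(t) = 1/(6*(1 - 5*e^(t)/6))
M′(t) = 5*e^(t)/(25*e^(2*t) - 60*e^(t) + 36)
M′′(t) = (-25*e^(2*t) - 30*e^(t))/(125*e^(3*t) - 450*e^(2*t) + 540*e^(t) - 216)

E[X^2] = M′′(0) = 55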